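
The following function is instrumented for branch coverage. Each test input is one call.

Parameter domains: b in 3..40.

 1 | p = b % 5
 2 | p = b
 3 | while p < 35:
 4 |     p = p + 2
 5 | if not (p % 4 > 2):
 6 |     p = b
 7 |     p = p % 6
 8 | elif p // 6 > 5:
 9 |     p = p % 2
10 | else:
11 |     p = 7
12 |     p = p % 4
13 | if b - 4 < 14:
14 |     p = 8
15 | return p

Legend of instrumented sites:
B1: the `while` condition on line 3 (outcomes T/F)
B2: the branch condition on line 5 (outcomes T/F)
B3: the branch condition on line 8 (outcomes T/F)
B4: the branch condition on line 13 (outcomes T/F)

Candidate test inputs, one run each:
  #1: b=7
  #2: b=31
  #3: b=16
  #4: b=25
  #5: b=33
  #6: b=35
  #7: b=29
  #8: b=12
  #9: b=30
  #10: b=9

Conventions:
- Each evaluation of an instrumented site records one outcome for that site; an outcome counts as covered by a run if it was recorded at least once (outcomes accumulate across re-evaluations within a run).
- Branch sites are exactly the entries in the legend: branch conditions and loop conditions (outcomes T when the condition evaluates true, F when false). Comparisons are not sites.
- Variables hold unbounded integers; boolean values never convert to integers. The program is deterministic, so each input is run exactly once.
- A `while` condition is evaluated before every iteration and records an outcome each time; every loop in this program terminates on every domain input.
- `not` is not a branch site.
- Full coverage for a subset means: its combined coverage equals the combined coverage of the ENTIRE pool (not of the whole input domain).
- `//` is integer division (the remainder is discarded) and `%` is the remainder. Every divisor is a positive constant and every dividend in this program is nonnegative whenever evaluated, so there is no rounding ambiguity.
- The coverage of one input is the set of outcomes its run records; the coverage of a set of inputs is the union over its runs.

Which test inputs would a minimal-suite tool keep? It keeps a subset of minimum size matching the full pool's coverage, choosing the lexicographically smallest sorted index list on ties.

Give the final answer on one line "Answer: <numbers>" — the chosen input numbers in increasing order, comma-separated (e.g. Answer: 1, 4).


input #1, b=7: events B1->T, B1->T, B1->T, B1->T, B1->T, B1->T, B1->T, B1->T, B1->T, B1->T, B1->T, B1->T, B1->T, B1->T, ...; outcomes B1=T, B1=F, B2=F, B3=F, B4=T
input #2, b=31: events B1->T, B1->T, B1->F, B2->F, B3->F, B4->F; outcomes B1=T, B1=F, B2=F, B3=F, B4=F
input #3, b=16: events B1->T, B1->T, B1->T, B1->T, B1->T, B1->T, B1->T, B1->T, B1->T, B1->T, B1->F, B2->T, B4->T; outcomes B1=T, B1=F, B2=T, B4=T
input #4, b=25: events B1->T, B1->T, B1->T, B1->T, B1->T, B1->F, B2->F, B3->F, B4->F; outcomes B1=T, B1=F, B2=F, B3=F, B4=F
input #5, b=33: events B1->T, B1->F, B2->F, B3->F, B4->F; outcomes B1=T, B1=F, B2=F, B3=F, B4=F
input #6, b=35: events B1->F, B2->F, B3->F, B4->F; outcomes B1=F, B2=F, B3=F, B4=F
input #7, b=29: events B1->T, B1->T, B1->T, B1->F, B2->F, B3->F, B4->F; outcomes B1=T, B1=F, B2=F, B3=F, B4=F
input #8, b=12: events B1->T, B1->T, B1->T, B1->T, B1->T, B1->T, B1->T, B1->T, B1->T, B1->T, B1->T, B1->T, B1->F, B2->T, ...; outcomes B1=T, B1=F, B2=T, B4=T
input #9, b=30: events B1->T, B1->T, B1->T, B1->F, B2->T, B4->F; outcomes B1=T, B1=F, B2=T, B4=F
input #10, b=9: events B1->T, B1->T, B1->T, B1->T, B1->T, B1->T, B1->T, B1->T, B1->T, B1->T, B1->T, B1->T, B1->T, B1->F, ...; outcomes B1=T, B1=F, B2=F, B3=F, B4=T
the full pool covers 7 outcomes: B1=T, B1=F, B2=T, B2=F, B3=F, B4=T, B4=F
size 1 is not enough: best union over all size-1 subsets is 5/7
the canonical winner is {1, 9}: size 2, full 7-outcome coverage, earliest index list among size-2 covers
Answer: 1, 9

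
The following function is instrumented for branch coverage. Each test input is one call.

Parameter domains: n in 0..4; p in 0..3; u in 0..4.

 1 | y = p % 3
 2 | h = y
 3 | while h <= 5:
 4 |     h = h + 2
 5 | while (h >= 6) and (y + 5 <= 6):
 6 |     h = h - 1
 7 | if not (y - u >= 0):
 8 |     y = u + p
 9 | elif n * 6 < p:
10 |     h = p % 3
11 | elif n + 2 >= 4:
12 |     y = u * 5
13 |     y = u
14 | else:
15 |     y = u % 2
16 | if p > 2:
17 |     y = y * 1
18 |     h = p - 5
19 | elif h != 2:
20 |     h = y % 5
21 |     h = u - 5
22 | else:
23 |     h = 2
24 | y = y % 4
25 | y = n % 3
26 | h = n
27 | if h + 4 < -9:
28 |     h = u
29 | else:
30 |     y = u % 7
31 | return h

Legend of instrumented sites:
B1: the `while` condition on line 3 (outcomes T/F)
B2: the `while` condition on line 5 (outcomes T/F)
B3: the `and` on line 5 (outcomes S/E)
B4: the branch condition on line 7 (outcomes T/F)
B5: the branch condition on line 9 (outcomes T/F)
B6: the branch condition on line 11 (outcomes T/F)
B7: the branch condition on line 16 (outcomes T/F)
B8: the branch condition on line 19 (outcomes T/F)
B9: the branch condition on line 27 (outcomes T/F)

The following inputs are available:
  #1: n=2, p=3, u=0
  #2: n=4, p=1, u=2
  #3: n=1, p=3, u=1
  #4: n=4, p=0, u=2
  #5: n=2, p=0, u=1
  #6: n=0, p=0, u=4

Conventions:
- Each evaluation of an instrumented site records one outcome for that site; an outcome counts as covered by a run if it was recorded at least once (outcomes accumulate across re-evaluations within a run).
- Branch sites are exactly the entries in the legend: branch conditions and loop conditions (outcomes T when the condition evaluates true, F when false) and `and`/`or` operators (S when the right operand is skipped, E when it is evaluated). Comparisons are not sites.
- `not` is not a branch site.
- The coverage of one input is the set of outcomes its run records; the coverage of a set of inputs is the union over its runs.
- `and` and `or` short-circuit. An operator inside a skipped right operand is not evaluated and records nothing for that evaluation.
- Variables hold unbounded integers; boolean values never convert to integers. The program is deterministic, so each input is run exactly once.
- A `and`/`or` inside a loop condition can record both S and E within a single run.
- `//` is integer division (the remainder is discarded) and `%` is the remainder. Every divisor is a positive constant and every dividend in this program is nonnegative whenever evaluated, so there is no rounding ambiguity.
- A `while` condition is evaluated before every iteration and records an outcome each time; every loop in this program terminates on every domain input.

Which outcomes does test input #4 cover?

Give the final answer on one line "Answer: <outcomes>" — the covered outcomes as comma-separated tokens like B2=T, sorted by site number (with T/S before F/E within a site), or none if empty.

Tracing the run of input #4 (n=4, p=0, u=2):
  B1->T, B1->T, B1->T, B1->F, B3->E, B2->T, B3->S, B2->F, B4->T, B7->F
  B8->T, B9->F
distinct outcomes covered: B1=T, B1=F, B2=T, B2=F, B3=S, B3=E, B4=T, B7=F, B8=T, B9=F

Answer: B1=T, B1=F, B2=T, B2=F, B3=S, B3=E, B4=T, B7=F, B8=T, B9=F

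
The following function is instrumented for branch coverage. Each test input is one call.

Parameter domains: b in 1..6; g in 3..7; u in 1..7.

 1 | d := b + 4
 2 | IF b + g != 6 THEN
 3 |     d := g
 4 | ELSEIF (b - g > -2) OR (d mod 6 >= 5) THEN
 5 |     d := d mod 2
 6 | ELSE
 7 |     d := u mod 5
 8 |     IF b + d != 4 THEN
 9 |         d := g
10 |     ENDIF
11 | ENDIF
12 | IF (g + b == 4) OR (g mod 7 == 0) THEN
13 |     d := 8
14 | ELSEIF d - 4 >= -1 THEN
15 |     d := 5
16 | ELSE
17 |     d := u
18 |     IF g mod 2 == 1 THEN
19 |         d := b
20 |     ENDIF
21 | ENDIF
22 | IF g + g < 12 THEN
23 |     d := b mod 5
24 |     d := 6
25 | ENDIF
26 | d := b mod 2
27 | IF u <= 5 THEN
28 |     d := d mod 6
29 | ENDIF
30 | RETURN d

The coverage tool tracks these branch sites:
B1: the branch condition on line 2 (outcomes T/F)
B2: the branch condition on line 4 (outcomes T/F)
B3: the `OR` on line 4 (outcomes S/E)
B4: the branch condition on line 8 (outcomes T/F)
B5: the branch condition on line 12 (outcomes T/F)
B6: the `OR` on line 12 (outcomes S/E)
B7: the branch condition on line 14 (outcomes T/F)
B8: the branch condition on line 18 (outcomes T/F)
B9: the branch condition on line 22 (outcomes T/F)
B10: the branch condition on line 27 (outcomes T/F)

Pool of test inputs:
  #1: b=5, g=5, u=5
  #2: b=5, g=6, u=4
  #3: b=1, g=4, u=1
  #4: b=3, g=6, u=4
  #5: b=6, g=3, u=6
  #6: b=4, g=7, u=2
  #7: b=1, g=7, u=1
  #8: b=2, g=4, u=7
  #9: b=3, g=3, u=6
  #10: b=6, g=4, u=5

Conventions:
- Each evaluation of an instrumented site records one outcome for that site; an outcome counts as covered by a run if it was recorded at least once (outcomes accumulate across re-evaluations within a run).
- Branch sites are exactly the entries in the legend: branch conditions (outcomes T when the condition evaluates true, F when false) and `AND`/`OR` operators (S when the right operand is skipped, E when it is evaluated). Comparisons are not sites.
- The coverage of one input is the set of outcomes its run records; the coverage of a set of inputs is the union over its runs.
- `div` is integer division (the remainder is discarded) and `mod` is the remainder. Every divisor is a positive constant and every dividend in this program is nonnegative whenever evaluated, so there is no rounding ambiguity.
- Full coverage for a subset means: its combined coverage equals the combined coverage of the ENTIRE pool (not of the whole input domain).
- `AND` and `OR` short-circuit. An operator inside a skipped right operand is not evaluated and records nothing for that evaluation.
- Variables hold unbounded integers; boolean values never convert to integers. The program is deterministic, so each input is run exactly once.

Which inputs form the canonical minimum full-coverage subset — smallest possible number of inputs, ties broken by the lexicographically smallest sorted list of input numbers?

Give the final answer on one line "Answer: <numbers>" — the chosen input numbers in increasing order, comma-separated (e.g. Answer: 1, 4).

input #1 (b=5, g=5, u=5): covers B1=T, B5=F, B6=E, B7=T, B9=T, B10=T
input #2 (b=5, g=6, u=4): covers B1=T, B5=F, B6=E, B7=T, B9=F, B10=T
input #3 (b=1, g=4, u=1): covers B1=T, B5=F, B6=E, B7=T, B9=T, B10=T
input #4 (b=3, g=6, u=4): covers B1=T, B5=F, B6=E, B7=T, B9=F, B10=T
input #5 (b=6, g=3, u=6): covers B1=T, B5=F, B6=E, B7=T, B9=T, B10=F
input #6 (b=4, g=7, u=2): covers B1=T, B5=T, B6=E, B9=F, B10=T
input #7 (b=1, g=7, u=1): covers B1=T, B5=T, B6=E, B9=F, B10=T
input #8 (b=2, g=4, u=7): covers B1=F, B2=F, B3=E, B4=F, B5=F, B6=E, B7=F, B8=F, B9=T, B10=F
input #9 (b=3, g=3, u=6): covers B1=F, B2=T, B3=S, B5=F, B6=E, B7=F, B8=T, B9=T, B10=F
input #10 (b=6, g=4, u=5): covers B1=T, B5=F, B6=E, B7=T, B9=T, B10=T
pool-wide coverage (18 outcomes): B1=T, B1=F, B2=T, B2=F, B3=S, B3=E, B4=F, B5=T, B5=F, B6=E, B7=T, B7=F, B8=T, B8=F, B9=T, B9=F, B10=T, B10=F
size 1 is not enough: best union over all size-1 subsets is 10/18
size 2 is not enough: best union over all size-2 subsets is 14/18
size 3 is not enough: best union over all size-3 subsets is 17/18
at size 4, {1, 6, 8, 9} reaches all 18 outcomes; every lexicographically earlier size-4 subset fails

Answer: 1, 6, 8, 9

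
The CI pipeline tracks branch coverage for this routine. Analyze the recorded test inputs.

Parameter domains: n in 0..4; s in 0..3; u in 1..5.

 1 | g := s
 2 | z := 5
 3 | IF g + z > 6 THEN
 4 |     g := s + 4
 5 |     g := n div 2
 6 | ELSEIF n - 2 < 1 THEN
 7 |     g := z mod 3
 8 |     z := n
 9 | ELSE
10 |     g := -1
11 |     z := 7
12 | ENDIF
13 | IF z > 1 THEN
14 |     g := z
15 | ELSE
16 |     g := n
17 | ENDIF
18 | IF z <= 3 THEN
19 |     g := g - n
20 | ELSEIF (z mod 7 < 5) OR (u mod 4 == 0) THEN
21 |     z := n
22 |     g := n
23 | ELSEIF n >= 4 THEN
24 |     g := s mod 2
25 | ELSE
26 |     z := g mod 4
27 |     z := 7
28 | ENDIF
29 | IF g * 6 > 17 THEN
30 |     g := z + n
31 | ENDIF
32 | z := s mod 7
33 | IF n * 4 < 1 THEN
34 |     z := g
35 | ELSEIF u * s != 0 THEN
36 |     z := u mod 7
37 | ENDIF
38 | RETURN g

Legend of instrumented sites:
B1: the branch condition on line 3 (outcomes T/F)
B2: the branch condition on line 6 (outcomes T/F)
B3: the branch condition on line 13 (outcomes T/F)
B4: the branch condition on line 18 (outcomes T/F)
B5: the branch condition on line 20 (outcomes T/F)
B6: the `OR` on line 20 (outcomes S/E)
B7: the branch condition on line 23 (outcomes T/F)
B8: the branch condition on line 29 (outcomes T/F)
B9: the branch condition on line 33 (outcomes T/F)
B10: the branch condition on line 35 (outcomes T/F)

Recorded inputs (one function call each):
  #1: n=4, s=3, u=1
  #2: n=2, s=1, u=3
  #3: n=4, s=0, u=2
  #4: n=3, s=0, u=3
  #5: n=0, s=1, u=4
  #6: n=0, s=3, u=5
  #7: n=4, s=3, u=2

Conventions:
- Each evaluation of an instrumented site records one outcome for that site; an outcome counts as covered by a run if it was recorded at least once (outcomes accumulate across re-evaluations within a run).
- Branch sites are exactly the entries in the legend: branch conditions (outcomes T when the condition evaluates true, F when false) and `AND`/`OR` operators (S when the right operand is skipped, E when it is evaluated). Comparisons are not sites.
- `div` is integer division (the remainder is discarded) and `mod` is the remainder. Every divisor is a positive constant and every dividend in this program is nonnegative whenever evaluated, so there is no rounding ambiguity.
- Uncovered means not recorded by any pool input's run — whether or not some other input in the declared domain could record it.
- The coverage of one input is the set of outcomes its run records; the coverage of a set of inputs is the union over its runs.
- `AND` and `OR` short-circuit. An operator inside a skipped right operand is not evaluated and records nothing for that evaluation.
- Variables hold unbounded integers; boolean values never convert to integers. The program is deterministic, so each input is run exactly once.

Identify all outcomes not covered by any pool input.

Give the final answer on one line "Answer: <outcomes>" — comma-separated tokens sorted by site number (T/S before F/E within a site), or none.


input #1 (n=4, s=3, u=1): events B1->T, B3->T, B4->F, B6->E, B5->F, B7->T, B8->F, B9->F, B10->T; covers B1=T, B3=T, B4=F, B5=F, B6=E, B7=T, B8=F, B9=F, B10=T
input #2 (n=2, s=1, u=3): events B1->F, B2->T, B3->T, B4->T, B8->F, B9->F, B10->T; covers B1=F, B2=T, B3=T, B4=T, B8=F, B9=F, B10=T
input #3 (n=4, s=0, u=2): events B1->F, B2->F, B3->T, B4->F, B6->S, B5->T, B8->T, B9->F, B10->F; covers B1=F, B2=F, B3=T, B4=F, B5=T, B6=S, B8=T, B9=F, B10=F
input #4 (n=3, s=0, u=3): events B1->F, B2->F, B3->T, B4->F, B6->S, B5->T, B8->T, B9->F, B10->F; covers B1=F, B2=F, B3=T, B4=F, B5=T, B6=S, B8=T, B9=F, B10=F
input #5 (n=0, s=1, u=4): events B1->F, B2->T, B3->F, B4->T, B8->F, B9->T; covers B1=F, B2=T, B3=F, B4=T, B8=F, B9=T
input #6 (n=0, s=3, u=5): events B1->T, B3->T, B4->F, B6->E, B5->F, B7->F, B8->T, B9->T; covers B1=T, B3=T, B4=F, B5=F, B6=E, B7=F, B8=T, B9=T
input #7 (n=4, s=3, u=2): events B1->T, B3->T, B4->F, B6->E, B5->F, B7->T, B8->F, B9->F, B10->T; covers B1=T, B3=T, B4=F, B5=F, B6=E, B7=T, B8=F, B9=F, B10=T
union over the pool: B1=T, B1=F, B2=T, B2=F, B3=T, B3=F, B4=T, B4=F, B5=T, B5=F, B6=S, B6=E, B7=T, B7=F, B8=T, B8=F, B9=T, B9=F, B10=T, B10=F
uncovered (0 of 20): none
Answer: none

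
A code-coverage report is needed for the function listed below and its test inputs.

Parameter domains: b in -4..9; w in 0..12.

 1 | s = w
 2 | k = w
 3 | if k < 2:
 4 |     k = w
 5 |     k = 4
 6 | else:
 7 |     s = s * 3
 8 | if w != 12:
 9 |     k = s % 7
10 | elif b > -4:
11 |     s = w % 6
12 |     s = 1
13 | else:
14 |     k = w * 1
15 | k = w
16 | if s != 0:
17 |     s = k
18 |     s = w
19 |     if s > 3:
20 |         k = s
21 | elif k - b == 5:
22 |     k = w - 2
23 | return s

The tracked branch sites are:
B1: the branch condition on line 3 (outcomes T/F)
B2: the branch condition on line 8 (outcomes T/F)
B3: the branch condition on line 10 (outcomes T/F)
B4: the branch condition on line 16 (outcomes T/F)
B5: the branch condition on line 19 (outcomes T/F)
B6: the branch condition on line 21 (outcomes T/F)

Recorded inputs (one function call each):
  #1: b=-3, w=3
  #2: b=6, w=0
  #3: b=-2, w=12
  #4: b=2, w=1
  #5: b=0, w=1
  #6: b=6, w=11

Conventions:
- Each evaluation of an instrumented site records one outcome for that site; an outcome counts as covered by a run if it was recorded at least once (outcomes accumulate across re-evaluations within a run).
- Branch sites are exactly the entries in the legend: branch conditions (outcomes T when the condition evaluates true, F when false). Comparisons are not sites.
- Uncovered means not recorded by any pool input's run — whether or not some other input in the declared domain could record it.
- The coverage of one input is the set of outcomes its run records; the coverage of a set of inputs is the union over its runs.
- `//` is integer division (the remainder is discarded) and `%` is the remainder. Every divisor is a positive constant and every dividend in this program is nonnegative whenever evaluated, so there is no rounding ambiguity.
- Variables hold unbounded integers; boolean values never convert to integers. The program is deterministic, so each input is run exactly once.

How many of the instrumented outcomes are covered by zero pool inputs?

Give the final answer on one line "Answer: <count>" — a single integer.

input #1, b=-3, w=3: outcomes B1=F, B2=T, B4=T, B5=F
input #2, b=6, w=0: outcomes B1=T, B2=T, B4=F, B6=F
input #3, b=-2, w=12: outcomes B1=F, B2=F, B3=T, B4=T, B5=T
input #4, b=2, w=1: outcomes B1=T, B2=T, B4=T, B5=F
input #5, b=0, w=1: outcomes B1=T, B2=T, B4=T, B5=F
input #6, b=6, w=11: outcomes B1=F, B2=T, B4=T, B5=T
union over the pool: B1=T, B1=F, B2=T, B2=F, B3=T, B4=T, B4=F, B5=T, B5=F, B6=F
uncovered (2 of 12): B3=F, B6=T

Answer: 2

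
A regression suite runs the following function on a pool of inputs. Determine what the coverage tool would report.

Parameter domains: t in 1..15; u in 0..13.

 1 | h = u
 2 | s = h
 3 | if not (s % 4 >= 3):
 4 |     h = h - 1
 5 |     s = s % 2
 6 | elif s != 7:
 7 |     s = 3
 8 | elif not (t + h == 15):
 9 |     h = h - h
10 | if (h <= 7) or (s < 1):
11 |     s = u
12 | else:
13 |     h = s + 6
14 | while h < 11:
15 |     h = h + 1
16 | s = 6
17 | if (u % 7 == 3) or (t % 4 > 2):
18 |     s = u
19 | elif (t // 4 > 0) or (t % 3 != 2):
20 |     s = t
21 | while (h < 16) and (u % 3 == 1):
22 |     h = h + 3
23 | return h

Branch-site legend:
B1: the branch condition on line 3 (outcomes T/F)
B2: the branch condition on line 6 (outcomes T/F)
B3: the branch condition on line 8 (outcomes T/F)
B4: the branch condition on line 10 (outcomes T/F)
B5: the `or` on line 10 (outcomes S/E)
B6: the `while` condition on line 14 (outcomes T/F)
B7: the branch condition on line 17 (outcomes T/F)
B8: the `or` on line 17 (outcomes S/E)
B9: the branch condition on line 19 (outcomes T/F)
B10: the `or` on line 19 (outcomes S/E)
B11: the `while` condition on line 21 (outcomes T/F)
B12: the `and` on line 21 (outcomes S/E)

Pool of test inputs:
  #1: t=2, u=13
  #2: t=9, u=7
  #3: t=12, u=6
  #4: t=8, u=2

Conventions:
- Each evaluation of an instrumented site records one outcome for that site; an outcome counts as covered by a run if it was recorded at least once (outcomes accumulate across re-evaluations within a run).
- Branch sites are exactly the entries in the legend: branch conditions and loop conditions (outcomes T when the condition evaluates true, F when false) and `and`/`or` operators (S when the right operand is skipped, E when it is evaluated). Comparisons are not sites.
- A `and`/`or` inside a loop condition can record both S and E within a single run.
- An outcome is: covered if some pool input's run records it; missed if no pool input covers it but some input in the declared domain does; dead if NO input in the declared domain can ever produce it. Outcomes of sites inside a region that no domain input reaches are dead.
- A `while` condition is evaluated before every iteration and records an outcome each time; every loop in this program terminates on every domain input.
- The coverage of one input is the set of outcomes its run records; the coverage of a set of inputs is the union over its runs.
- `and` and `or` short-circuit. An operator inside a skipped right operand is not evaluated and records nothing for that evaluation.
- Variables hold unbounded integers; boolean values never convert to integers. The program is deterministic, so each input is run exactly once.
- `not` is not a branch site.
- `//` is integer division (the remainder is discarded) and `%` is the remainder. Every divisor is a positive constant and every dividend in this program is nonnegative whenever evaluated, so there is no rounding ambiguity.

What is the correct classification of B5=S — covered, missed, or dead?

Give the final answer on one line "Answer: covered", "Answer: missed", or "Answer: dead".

B5=S is recorded by pool input(s) 2, 3, 4 -> covered

Answer: covered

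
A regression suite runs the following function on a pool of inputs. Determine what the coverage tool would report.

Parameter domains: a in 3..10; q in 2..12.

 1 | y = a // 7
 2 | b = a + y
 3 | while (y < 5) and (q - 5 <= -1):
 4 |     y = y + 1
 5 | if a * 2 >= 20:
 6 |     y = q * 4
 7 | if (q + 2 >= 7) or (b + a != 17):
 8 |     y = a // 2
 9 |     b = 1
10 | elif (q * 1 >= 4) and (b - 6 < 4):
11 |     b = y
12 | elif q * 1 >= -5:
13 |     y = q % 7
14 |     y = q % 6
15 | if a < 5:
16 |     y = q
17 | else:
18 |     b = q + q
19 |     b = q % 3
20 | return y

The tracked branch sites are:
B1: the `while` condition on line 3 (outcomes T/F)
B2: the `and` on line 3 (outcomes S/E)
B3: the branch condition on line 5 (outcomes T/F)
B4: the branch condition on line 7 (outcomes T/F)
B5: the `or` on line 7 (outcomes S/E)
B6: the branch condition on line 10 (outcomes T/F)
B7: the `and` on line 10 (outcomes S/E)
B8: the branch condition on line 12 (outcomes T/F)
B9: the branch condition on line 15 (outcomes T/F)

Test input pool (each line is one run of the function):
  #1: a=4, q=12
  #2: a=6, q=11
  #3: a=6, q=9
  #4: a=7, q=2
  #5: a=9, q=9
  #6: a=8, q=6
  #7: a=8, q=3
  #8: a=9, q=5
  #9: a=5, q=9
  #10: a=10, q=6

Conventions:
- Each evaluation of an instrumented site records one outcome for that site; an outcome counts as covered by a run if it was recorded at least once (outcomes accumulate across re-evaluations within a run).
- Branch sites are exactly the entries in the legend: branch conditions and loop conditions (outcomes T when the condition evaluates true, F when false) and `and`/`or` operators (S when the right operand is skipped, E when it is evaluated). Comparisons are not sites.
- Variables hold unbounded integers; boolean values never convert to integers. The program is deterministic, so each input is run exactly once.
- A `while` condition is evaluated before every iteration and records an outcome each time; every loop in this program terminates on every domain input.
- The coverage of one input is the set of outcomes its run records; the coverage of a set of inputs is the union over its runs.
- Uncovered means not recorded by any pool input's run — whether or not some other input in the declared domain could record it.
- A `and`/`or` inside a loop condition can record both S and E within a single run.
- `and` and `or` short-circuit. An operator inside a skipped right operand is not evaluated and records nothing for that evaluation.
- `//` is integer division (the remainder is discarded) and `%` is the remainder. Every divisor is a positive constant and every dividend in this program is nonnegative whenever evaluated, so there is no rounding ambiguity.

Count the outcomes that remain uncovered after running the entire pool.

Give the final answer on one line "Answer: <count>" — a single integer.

#1 (a=4, q=12) -> B2->E, B1->F, B3->F, B5->S, B4->T, B9->T; covered: B1=F, B2=E, B3=F, B4=T, B5=S, B9=T
#2 (a=6, q=11) -> B2->E, B1->F, B3->F, B5->S, B4->T, B9->F; covered: B1=F, B2=E, B3=F, B4=T, B5=S, B9=F
#3 (a=6, q=9) -> B2->E, B1->F, B3->F, B5->S, B4->T, B9->F; covered: B1=F, B2=E, B3=F, B4=T, B5=S, B9=F
#4 (a=7, q=2) -> B2->E, B1->T, B2->E, B1->T, B2->E, B1->T, B2->E, B1->T, B2->S, B1->F, B3->F, B5->E, B4->T, B9->F; covered: B1=T, B1=F, B2=S, B2=E, B3=F, B4=T, B5=E, B9=F
#5 (a=9, q=9) -> B2->E, B1->F, B3->F, B5->S, B4->T, B9->F; covered: B1=F, B2=E, B3=F, B4=T, B5=S, B9=F
#6 (a=8, q=6) -> B2->E, B1->F, B3->F, B5->S, B4->T, B9->F; covered: B1=F, B2=E, B3=F, B4=T, B5=S, B9=F
#7 (a=8, q=3) -> B2->E, B1->T, B2->E, B1->T, B2->E, B1->T, B2->E, B1->T, B2->S, B1->F, B3->F, B5->E, B4->F, B7->S, ...; covered: B1=T, B1=F, B2=S, B2=E, B3=F, B4=F, B5=E, B6=F, B7=S, B8=T, B9=F
#8 (a=9, q=5) -> B2->E, B1->F, B3->F, B5->S, B4->T, B9->F; covered: B1=F, B2=E, B3=F, B4=T, B5=S, B9=F
#9 (a=5, q=9) -> B2->E, B1->F, B3->F, B5->S, B4->T, B9->F; covered: B1=F, B2=E, B3=F, B4=T, B5=S, B9=F
#10 (a=10, q=6) -> B2->E, B1->F, B3->T, B5->S, B4->T, B9->F; covered: B1=F, B2=E, B3=T, B4=T, B5=S, B9=F
union over the pool: B1=T, B1=F, B2=S, B2=E, B3=T, B3=F, B4=T, B4=F, B5=S, B5=E, B6=F, B7=S, B8=T, B9=T, B9=F
uncovered (3 of 18): B6=T, B7=E, B8=F

Answer: 3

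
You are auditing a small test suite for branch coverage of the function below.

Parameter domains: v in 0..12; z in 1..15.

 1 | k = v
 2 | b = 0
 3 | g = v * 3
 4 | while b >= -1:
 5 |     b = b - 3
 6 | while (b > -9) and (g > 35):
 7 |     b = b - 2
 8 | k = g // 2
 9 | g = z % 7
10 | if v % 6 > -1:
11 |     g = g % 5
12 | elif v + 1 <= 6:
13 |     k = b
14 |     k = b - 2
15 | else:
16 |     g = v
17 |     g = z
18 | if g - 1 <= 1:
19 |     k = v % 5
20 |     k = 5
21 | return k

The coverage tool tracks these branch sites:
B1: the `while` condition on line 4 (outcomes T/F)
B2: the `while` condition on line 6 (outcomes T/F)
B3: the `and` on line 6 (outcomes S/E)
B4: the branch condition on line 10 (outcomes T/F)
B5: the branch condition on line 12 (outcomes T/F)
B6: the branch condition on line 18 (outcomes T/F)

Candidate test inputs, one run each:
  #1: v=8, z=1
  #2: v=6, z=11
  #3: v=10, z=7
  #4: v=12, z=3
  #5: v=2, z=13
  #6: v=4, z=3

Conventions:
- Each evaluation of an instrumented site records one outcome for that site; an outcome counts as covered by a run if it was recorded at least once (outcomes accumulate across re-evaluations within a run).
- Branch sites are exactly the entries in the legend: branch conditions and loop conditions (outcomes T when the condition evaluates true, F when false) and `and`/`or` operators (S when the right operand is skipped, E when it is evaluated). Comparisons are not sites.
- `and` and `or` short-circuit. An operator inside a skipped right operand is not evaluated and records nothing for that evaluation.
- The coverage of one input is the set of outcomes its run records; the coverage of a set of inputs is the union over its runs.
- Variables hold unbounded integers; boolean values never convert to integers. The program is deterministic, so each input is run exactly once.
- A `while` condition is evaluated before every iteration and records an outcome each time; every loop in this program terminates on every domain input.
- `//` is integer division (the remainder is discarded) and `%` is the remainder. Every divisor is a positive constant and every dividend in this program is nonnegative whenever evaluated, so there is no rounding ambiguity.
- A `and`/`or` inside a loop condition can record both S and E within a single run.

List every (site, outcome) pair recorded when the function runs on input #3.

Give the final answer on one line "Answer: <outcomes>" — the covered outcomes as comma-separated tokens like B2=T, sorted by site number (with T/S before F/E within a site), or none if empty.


Running input #3 (v=10, z=7), event by event:
  B1->T, B1->F, B3->E, B2->F, B4->T, B6->T
collecting distinct outcomes: B1=T, B1=F, B2=F, B3=E, B4=T, B6=T
Answer: B1=T, B1=F, B2=F, B3=E, B4=T, B6=T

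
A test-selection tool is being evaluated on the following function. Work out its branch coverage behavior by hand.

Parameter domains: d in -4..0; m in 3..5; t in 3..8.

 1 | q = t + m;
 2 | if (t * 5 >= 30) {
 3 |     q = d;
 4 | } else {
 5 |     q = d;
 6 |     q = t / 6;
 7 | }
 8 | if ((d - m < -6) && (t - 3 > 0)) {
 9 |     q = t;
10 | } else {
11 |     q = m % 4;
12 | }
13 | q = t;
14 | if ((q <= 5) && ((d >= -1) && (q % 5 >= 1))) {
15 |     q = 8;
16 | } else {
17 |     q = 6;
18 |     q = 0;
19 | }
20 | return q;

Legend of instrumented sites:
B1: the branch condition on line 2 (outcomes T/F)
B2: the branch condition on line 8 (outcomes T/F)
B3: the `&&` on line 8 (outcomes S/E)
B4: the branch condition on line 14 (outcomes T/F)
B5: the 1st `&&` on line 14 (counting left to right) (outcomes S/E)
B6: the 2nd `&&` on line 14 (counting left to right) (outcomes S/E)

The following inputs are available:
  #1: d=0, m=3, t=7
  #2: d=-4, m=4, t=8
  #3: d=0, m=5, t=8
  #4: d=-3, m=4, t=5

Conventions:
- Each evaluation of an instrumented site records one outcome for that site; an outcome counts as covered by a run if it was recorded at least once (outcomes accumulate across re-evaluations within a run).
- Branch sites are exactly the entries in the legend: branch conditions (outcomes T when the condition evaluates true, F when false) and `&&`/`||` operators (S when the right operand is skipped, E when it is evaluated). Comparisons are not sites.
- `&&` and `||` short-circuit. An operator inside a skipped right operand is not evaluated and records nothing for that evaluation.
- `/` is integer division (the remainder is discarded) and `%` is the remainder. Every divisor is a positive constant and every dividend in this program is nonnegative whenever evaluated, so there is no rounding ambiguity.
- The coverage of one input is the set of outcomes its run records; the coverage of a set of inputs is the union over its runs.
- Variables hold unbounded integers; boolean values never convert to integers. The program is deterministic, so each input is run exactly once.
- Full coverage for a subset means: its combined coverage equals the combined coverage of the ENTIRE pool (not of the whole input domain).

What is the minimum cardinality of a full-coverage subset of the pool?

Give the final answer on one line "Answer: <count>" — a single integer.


run #1 (d=0, m=3, t=7) records B1=T, B2=F, B3=S, B4=F, B5=S
run #2 (d=-4, m=4, t=8) records B1=T, B2=T, B3=E, B4=F, B5=S
run #3 (d=0, m=5, t=8) records B1=T, B2=F, B3=S, B4=F, B5=S
run #4 (d=-3, m=4, t=5) records B1=F, B2=T, B3=E, B4=F, B5=E, B6=S
union over all inputs: B1=T, B1=F, B2=T, B2=F, B3=S, B3=E, B4=F, B5=S, B5=E, B6=S (10 outcomes)
checked all size-1 subsets: none covers 10 outcomes (max 6/10)
inputs {1, 4} (size 2) cover everything; no size-2 subset with a lexicographically smaller index list covers all 10
Answer: 2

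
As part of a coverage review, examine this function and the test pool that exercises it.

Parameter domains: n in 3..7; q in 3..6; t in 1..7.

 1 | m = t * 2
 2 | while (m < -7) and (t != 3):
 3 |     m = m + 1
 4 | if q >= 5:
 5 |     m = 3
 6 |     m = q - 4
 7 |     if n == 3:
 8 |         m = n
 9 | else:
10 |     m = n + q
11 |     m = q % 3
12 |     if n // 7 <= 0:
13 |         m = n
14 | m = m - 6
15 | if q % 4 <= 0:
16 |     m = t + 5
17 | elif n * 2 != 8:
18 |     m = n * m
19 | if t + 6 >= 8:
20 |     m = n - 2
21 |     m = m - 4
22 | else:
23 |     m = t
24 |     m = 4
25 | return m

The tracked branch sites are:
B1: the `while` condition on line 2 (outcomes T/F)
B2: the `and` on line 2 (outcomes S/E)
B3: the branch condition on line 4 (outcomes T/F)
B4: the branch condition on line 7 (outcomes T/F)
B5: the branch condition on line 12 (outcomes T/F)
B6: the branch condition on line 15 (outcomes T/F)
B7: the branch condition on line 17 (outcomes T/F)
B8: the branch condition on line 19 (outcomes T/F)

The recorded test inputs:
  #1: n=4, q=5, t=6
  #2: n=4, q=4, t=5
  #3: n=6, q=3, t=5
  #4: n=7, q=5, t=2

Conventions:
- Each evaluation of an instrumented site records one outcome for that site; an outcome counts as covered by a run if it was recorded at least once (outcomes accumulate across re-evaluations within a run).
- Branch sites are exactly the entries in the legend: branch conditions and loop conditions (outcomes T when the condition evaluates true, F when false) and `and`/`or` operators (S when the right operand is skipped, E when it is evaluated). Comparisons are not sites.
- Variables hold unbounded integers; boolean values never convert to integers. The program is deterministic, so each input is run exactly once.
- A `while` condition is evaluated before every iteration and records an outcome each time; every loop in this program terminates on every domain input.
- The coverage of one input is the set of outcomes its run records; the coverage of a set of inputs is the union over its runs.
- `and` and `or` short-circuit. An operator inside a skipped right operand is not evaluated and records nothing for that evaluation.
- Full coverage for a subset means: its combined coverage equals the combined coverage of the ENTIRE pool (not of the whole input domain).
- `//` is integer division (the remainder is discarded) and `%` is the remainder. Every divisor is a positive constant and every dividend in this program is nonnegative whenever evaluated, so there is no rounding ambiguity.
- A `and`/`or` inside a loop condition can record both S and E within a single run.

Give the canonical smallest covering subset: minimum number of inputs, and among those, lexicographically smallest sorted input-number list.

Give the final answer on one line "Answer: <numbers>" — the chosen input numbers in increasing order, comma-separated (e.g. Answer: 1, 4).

input #1 (n=4, q=5, t=6): events B2->S, B1->F, B3->T, B4->F, B6->F, B7->F, B8->T; covers B1=F, B2=S, B3=T, B4=F, B6=F, B7=F, B8=T
input #2 (n=4, q=4, t=5): events B2->S, B1->F, B3->F, B5->T, B6->T, B8->T; covers B1=F, B2=S, B3=F, B5=T, B6=T, B8=T
input #3 (n=6, q=3, t=5): events B2->S, B1->F, B3->F, B5->T, B6->F, B7->T, B8->T; covers B1=F, B2=S, B3=F, B5=T, B6=F, B7=T, B8=T
input #4 (n=7, q=5, t=2): events B2->S, B1->F, B3->T, B4->F, B6->F, B7->T, B8->T; covers B1=F, B2=S, B3=T, B4=F, B6=F, B7=T, B8=T
together the pool reaches 11 outcomes: B1=F, B2=S, B3=T, B3=F, B4=F, B5=T, B6=T, B6=F, B7=T, B7=F, B8=T
checked all size-1 subsets: none covers 11 outcomes (max 7/11)
checked all size-2 subsets: none covers 11 outcomes (max 10/11)
the canonical winner is {1, 2, 3}: size 3, full 11-outcome coverage, earliest index list among size-3 covers

Answer: 1, 2, 3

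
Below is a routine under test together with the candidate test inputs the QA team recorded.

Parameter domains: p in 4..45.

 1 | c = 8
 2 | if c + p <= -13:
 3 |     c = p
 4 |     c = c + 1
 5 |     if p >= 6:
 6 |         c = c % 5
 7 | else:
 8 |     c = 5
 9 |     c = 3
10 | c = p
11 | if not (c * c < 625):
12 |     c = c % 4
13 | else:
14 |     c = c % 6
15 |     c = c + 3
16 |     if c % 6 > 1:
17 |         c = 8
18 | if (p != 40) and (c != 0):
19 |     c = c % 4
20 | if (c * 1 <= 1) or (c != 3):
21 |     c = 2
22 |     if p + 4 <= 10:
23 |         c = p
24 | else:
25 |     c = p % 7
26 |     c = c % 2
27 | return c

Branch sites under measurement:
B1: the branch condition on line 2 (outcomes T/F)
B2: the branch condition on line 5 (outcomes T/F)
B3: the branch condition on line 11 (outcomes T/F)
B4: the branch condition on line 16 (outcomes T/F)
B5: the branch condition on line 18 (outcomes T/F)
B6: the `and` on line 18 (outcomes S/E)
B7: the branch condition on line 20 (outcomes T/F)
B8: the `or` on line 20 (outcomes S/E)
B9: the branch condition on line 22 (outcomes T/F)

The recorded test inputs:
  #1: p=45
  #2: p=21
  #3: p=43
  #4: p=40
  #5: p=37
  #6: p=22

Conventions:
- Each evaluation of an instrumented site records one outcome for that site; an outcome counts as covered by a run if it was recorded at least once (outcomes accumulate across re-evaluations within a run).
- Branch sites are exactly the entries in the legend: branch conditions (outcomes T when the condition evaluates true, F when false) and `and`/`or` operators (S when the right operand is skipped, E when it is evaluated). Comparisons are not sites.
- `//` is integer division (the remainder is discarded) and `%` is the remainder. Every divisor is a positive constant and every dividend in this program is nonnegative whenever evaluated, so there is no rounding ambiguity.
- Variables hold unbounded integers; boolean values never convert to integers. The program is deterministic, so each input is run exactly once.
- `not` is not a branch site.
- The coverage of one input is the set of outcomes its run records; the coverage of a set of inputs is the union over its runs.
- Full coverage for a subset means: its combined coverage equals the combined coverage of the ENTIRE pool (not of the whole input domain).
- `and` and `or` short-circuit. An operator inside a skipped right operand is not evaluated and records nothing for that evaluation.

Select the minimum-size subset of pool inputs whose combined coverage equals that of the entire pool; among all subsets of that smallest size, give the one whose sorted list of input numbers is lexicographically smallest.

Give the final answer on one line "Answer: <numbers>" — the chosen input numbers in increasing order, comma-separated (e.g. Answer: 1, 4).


test 1 (p=45) fires B1->F, B3->T, B6->E, B5->T, B8->S, B7->T, B9->F; hits B1=F, B3=T, B5=T, B6=E, B7=T, B8=S, B9=F
test 2 (p=21) fires B1->F, B3->F, B4->F, B6->E, B5->T, B8->E, B7->T, B9->F; hits B1=F, B3=F, B4=F, B5=T, B6=E, B7=T, B8=E, B9=F
test 3 (p=43) fires B1->F, B3->T, B6->E, B5->T, B8->E, B7->F; hits B1=F, B3=T, B5=T, B6=E, B7=F, B8=E
test 4 (p=40) fires B1->F, B3->T, B6->S, B5->F, B8->S, B7->T, B9->F; hits B1=F, B3=T, B5=F, B6=S, B7=T, B8=S, B9=F
test 5 (p=37) fires B1->F, B3->T, B6->E, B5->T, B8->S, B7->T, B9->F; hits B1=F, B3=T, B5=T, B6=E, B7=T, B8=S, B9=F
test 6 (p=22) fires B1->F, B3->F, B4->F, B6->E, B5->T, B8->E, B7->F; hits B1=F, B3=F, B4=F, B5=T, B6=E, B7=F, B8=E
union over all inputs: B1=F, B3=T, B3=F, B4=F, B5=T, B5=F, B6=S, B6=E, B7=T, B7=F, B8=S, B8=E, B9=F (13 outcomes)
every size-1 subset falls short of the 13 outcomes (best: 8/13)
inputs {4, 6} (size 2) cover everything; no size-2 subset with a lexicographically smaller index list covers all 13
Answer: 4, 6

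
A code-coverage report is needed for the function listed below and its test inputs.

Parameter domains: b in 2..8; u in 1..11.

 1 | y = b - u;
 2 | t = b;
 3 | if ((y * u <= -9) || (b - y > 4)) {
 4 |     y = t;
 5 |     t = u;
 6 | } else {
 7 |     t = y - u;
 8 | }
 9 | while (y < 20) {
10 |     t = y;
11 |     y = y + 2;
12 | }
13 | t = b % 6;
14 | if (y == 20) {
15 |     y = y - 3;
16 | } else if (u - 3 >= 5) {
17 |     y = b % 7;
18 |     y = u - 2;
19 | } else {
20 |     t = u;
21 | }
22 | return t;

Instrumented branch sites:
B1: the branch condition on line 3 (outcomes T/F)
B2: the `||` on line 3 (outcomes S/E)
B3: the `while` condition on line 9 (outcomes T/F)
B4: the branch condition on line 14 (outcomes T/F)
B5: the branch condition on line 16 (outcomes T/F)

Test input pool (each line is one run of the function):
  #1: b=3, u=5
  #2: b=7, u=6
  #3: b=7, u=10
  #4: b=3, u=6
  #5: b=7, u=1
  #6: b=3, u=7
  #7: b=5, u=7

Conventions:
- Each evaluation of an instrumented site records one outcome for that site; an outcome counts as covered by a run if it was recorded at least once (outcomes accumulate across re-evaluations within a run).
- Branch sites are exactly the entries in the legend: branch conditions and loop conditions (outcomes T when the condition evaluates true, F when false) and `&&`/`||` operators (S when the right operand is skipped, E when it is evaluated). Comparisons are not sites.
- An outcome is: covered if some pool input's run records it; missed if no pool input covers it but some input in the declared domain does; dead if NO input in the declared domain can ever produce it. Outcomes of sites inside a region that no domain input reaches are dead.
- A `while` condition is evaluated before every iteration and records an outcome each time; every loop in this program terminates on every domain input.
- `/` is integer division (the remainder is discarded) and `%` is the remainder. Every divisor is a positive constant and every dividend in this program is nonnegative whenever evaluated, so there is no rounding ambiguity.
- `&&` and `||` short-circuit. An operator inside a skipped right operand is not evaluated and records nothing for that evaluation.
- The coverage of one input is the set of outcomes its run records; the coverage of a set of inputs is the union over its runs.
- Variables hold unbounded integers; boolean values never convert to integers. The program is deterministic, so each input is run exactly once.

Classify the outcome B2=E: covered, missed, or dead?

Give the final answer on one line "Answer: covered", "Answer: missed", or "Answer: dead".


B2=E is recorded by pool input(s) 2, 5 -> covered
Answer: covered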